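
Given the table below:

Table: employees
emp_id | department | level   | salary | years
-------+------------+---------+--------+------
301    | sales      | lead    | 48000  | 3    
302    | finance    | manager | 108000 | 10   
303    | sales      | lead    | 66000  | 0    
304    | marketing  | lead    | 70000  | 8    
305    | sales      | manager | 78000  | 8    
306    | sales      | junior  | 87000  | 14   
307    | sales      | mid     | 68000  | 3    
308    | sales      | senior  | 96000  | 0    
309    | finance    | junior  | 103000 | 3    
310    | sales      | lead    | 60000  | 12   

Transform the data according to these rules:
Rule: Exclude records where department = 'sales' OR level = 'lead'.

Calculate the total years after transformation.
13

Step 1: Find records where department = 'sales' OR level = 'lead'
Step 2: 8 records match, summing to 48
Step 3: Original sum: 61
Step 4: Remaining sum = 61 - 48 = 13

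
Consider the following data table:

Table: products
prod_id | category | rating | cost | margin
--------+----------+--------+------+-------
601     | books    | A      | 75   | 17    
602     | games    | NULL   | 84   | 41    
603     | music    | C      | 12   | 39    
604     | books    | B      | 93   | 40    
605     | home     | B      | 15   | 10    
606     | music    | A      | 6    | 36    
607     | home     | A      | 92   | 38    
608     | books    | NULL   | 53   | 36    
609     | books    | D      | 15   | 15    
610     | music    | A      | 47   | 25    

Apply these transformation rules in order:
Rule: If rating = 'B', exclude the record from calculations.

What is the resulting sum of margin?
247

Step 1: Identify records where rating = 'B'
Step 2: The excluded records sum to 50
Step 3: Original total margin = 297
Step 4: Remaining total = 297 - 50 = 247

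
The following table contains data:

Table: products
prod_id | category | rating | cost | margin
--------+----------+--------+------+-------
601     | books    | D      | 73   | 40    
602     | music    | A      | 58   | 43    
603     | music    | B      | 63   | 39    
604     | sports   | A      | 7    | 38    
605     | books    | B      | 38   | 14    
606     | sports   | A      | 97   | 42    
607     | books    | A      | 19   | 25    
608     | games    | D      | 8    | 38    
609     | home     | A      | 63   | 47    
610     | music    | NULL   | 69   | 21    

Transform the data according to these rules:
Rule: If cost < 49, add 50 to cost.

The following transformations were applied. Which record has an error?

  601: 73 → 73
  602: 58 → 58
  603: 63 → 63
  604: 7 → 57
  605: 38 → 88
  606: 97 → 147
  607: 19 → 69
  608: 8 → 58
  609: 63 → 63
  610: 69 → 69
Record 606 has an error. The correct transformed value should be 97, not 147.

Step 1: Check each record against the rule
Step 2: Record 606 has cost = 97
Step 3: Since 97 >= 49, the bonus should not have been applied
Step 4: Correct value = 97, but claimed value = 147
Conclusion: Record 606 has the error.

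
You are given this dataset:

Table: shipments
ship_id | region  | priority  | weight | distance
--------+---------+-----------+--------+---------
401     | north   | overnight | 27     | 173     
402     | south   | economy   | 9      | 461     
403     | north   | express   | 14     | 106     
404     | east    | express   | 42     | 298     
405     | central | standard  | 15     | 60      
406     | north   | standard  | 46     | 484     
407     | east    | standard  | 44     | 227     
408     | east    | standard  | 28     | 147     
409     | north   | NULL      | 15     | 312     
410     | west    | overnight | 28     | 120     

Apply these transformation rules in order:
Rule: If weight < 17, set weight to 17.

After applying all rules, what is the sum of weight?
283

Step 1: 4 records have weight < 17
Step 2: These records originally summed to 53
Step 3: After setting to minimum: 4 × 17 = 68
Step 4: Unaffected records sum: 215
Step 5: Final sum = 68 + 215 = 283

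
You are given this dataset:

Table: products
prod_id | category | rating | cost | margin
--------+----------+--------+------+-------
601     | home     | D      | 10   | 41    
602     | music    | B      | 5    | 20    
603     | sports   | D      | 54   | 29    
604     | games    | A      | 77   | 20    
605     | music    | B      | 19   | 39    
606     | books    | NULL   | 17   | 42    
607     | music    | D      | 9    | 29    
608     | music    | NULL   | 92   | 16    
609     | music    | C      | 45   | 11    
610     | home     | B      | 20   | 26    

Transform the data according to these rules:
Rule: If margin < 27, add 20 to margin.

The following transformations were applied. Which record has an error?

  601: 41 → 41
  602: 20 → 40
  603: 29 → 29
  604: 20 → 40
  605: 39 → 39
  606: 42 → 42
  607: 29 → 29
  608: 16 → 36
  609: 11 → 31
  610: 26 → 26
Record 610 has an error. The correct transformed value should be 46, not 26.

Step 1: Check each record against the rule
Step 2: Record 610 has margin = 26
Step 3: Since 26 < 27, the bonus should have been applied
Step 4: Correct value = 46, but claimed value = 26
Conclusion: Record 610 has the error.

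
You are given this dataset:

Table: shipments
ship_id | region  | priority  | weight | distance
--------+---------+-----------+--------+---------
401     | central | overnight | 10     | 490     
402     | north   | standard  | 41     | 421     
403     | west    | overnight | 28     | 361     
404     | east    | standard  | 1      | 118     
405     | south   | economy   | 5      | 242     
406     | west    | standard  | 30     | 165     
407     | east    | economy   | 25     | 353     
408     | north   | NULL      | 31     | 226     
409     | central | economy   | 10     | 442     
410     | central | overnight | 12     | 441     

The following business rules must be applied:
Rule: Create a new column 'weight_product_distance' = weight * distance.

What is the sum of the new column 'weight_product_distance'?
64090

Step 1: For each record, compute weight * distance
Example calculations:
  10 * 490 = 4900
  41 * 421 = 17261
  28 * 361 = 10108
  ...
Step 2: Sum all derived values
Step 3: Total = 64090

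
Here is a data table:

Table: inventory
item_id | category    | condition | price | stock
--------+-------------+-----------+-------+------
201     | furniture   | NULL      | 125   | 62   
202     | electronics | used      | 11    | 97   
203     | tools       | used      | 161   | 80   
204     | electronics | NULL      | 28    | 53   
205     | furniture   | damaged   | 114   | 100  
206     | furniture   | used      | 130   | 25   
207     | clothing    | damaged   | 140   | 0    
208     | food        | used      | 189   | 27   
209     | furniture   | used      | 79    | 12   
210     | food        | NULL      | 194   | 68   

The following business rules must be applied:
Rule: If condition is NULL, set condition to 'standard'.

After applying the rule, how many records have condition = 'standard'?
3

Step 1: Count records where condition IS NULL
Step 2: Found 3 records with NULL condition
Step 3: These records will have condition set to 'standard'
Step 4: Records already having condition = 'standard': 0
Step 5: Answer: 3 + 0 = 3 records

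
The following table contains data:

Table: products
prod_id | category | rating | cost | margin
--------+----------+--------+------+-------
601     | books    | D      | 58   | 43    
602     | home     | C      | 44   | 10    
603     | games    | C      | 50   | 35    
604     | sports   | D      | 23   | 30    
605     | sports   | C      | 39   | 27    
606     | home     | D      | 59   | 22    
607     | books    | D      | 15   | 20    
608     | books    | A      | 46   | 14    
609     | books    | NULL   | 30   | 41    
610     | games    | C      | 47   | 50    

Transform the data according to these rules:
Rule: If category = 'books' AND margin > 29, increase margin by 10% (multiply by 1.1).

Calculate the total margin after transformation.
300.4

Step 1: Find records where category = 'books' AND margin > 29
Step 2: 2 records match, summing to 84
Step 3: After multiplier: 84 × 1.1 = 92.4
Step 4: Unaffected records sum: 208
Step 5: Final sum = 92.4 + 208 = 300.4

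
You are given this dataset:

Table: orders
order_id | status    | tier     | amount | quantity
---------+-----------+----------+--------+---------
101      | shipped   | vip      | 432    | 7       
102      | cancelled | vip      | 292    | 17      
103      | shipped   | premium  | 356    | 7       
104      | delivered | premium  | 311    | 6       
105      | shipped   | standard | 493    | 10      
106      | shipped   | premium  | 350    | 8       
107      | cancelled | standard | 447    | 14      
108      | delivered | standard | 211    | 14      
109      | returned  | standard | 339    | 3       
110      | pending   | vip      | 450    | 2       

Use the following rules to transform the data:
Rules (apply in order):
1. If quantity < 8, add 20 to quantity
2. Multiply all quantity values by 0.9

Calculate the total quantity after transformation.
169.2

Step 1: Apply Rule 1 - Add 20 to records with quantity < 8
  - 5 records affected: 25 + (5 × 20) = 125
  - Unaffected records: 63
  - Sum after Rule 1: 188
Step 2: Apply Rule 2 - Multiply all by 0.9
  - 188 × 0.9 = 169.2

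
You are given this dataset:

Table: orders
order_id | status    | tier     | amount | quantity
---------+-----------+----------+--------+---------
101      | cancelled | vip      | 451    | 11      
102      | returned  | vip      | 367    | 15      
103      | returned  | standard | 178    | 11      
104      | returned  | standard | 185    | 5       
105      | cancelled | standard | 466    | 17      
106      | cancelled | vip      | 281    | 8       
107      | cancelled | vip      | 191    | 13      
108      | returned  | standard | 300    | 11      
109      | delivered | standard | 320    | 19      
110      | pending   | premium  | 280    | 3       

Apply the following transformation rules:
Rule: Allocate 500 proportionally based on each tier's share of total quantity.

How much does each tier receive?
premium: 13.27, standard: 278.76, vip: 207.96

Step 1: Calculate total quantity = 113
Step 2: Calculate each tier's proportion:
  premium: 3/113 = 2.65% → 13.27
  standard: 63/113 = 55.75% → 278.76
  vip: 47/113 = 41.59% → 207.96
Step 3: Verify: sum of allocations ≈ 500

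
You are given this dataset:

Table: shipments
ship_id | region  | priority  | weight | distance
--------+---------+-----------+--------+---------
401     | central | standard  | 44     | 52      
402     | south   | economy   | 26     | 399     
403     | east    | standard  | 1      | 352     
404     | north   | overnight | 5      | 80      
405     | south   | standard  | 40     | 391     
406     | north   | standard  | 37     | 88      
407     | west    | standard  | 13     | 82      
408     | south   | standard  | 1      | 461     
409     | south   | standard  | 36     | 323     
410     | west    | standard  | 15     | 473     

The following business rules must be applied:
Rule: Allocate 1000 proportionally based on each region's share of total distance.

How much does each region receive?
central: 19.25, east: 130.32, north: 62.2, south: 582.75, west: 205.48

Step 1: Calculate total distance = 2701
Step 2: Calculate each region's proportion:
  central: 52/2701 = 1.93% → 19.25
  east: 352/2701 = 13.03% → 130.32
  north: 168/2701 = 6.22% → 62.2
  south: 1574/2701 = 58.27% → 582.75
  west: 555/2701 = 20.55% → 205.48
Step 3: Verify: sum of allocations ≈ 1000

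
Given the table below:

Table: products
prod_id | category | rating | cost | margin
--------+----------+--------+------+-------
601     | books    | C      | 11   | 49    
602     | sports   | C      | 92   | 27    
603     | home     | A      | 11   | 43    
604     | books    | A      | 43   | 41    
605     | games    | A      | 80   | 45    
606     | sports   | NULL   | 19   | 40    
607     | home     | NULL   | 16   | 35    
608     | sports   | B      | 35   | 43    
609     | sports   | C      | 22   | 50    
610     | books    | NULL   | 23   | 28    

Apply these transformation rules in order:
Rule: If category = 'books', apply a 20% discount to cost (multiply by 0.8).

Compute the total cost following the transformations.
336.6

Step 1: Records with category = 'books' have total cost = 77
Step 2: Apply multiplier: 77 × 0.8 = 61.6
Step 3: Other records total: 275
Step 4: Final sum = 61.6 + 275 = 336.6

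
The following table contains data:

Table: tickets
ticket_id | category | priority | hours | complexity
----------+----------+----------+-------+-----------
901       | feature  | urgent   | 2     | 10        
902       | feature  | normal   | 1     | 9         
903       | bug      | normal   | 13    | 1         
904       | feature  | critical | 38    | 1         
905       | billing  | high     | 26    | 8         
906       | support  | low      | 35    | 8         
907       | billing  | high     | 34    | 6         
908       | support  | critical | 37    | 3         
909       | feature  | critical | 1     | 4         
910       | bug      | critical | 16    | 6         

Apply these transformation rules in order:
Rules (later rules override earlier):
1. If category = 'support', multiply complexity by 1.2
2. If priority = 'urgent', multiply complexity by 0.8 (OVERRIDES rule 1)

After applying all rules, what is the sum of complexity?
56.2

Step 1: Rule 2 takes priority for records with priority = 'urgent'
  - 1 records: 10 × 0.8 = 8.0
Step 2: Rule 1 applies to remaining records with category = 'support'
  - 2 records: 11 × 1.2 = 13.2
Step 3: Other records unchanged: 35
Step 4: Final sum = 8.0 + 13.2 + 35 = 56.2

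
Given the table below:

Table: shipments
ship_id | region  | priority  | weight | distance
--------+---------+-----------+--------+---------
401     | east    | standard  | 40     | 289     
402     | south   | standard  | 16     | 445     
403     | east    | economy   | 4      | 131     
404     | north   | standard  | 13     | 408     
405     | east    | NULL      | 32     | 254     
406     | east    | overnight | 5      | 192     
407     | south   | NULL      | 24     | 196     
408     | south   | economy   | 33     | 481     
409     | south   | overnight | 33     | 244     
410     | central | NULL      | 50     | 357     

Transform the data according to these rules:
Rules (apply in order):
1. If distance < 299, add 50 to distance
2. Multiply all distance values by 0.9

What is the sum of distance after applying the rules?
2967.3

Step 1: Apply Rule 1 - Add 50 to records with distance < 299
  - 6 records affected: 1306 + (6 × 50) = 1606
  - Unaffected records: 1691
  - Sum after Rule 1: 3297
Step 2: Apply Rule 2 - Multiply all by 0.9
  - 3297 × 0.9 = 2967.3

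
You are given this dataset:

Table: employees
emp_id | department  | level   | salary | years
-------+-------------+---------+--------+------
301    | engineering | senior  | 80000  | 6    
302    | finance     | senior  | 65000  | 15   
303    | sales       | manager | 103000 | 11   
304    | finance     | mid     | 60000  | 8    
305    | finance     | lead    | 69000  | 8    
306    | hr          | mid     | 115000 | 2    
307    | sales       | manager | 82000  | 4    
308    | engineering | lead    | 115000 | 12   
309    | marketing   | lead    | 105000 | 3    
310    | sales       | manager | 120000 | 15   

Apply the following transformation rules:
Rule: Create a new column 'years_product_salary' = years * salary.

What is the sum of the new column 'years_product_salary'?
7673000

Step 1: For each record, compute years * salary
Example calculations:
  6 * 80000 = 480000
  15 * 65000 = 975000
  11 * 103000 = 1133000
  ...
Step 2: Sum all derived values
Step 3: Total = 7673000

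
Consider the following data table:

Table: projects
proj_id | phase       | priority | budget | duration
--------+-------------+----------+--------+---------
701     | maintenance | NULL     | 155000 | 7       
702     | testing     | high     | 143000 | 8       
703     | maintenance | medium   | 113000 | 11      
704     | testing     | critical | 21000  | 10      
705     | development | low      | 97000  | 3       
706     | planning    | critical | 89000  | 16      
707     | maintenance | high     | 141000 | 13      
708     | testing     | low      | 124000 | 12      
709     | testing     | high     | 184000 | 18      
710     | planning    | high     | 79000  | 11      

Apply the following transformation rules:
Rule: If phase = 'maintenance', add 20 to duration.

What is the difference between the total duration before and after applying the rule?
60

Step 1: Original sum of duration = 109
Step 2: 3 records have phase = 'maintenance'
Step 3: Each affected record changes by 20
Step 4: Total change = 3 × 20 = 60
Step 5: New sum = 109 + 60 = 169
Step 6: Difference = |169 - 109| = 60
        (Sum increased by 60)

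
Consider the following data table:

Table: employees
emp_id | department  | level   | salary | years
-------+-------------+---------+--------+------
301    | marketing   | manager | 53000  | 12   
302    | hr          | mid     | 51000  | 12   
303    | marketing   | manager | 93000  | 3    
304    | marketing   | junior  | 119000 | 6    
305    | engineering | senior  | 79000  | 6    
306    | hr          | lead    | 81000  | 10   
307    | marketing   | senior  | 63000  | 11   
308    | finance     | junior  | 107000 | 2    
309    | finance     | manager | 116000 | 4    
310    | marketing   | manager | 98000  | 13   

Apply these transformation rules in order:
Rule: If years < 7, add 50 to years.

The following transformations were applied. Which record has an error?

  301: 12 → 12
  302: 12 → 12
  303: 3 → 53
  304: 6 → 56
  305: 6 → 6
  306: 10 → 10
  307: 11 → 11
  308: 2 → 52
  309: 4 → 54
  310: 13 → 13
Record 305 has an error. The correct transformed value should be 56, not 6.

Step 1: Check each record against the rule
Step 2: Record 305 has years = 6
Step 3: Since 6 < 7, the bonus should have been applied
Step 4: Correct value = 56, but claimed value = 6
Conclusion: Record 305 has the error.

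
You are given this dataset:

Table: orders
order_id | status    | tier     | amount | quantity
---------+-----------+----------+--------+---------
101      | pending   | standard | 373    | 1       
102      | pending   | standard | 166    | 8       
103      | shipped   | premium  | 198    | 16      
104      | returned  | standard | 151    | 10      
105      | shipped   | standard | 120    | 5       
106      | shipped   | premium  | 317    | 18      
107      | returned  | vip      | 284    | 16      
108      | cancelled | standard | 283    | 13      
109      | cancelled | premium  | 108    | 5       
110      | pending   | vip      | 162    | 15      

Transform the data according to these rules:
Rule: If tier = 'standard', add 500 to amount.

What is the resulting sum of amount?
4662

Step 1: Count records where tier = 'standard': 5
Step 2: Total bonus added: 5 × 500 = 2500
Step 3: Original sum of amount: 2162
Step 4: Final sum = 2162 + 2500 = 4662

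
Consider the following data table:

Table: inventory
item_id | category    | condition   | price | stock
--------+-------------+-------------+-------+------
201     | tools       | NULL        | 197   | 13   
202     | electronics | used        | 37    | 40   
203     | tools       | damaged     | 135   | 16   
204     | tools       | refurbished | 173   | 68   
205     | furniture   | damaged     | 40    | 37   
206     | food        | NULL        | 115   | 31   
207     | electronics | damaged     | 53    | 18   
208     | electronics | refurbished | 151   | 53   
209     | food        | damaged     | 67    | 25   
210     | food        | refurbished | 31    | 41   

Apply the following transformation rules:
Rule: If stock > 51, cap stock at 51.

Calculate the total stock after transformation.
323

Step 1: 2 records have stock > 51
Step 2: These records originally summed to 121
Step 3: After capping: 2 × 51 = 102
Step 4: Unaffected records sum: 221
Step 5: Final sum = 102 + 221 = 323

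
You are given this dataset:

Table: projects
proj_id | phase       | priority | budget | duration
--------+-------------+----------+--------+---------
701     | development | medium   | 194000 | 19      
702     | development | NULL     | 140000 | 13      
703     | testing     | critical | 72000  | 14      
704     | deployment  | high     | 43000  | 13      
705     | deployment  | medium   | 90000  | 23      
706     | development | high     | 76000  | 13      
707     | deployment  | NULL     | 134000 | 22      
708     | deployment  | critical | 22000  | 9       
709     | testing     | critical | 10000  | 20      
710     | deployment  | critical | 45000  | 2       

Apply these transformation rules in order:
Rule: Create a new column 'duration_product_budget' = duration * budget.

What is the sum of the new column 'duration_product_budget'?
13567000

Step 1: For each record, compute duration * budget
Example calculations:
  19 * 194000 = 3686000
  13 * 140000 = 1820000
  14 * 72000 = 1008000
  ...
Step 2: Sum all derived values
Step 3: Total = 13567000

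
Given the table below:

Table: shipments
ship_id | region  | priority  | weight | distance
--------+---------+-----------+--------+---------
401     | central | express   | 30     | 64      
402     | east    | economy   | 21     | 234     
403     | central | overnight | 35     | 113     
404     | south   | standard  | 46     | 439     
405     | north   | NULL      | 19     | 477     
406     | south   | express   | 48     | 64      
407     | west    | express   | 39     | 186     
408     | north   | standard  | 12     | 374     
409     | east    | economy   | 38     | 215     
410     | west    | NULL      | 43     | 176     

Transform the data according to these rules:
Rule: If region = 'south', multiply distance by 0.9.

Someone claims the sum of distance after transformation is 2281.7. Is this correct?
No, the correct result is 2291.7.

Step 1: Calculate the correct sum after transformation
Step 2: Apply multiplier 0.9 to records where region = 'south'
Step 3: Correct result = 2291.7
Step 4: Claimed result = 2281.7
Step 5: 2291.7 ≠ 2281.7
Conclusion: The claimed result is incorrect. The correct answer is 2291.7.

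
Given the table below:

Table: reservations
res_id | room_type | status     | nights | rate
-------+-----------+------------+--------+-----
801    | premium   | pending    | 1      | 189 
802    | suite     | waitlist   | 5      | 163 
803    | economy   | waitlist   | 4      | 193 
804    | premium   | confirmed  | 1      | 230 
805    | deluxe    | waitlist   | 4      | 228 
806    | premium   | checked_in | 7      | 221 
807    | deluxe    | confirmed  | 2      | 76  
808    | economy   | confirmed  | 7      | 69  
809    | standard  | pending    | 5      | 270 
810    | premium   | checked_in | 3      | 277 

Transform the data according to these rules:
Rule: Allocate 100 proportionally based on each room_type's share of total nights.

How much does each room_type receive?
deluxe: 15.38, economy: 28.21, premium: 30.77, standard: 12.82, suite: 12.82

Step 1: Calculate total nights = 39
Step 2: Calculate each room_type's proportion:
  deluxe: 6/39 = 15.38% → 15.38
  economy: 11/39 = 28.21% → 28.21
  premium: 12/39 = 30.77% → 30.77
  standard: 5/39 = 12.82% → 12.82
  suite: 5/39 = 12.82% → 12.82
Step 3: Verify: sum of allocations ≈ 100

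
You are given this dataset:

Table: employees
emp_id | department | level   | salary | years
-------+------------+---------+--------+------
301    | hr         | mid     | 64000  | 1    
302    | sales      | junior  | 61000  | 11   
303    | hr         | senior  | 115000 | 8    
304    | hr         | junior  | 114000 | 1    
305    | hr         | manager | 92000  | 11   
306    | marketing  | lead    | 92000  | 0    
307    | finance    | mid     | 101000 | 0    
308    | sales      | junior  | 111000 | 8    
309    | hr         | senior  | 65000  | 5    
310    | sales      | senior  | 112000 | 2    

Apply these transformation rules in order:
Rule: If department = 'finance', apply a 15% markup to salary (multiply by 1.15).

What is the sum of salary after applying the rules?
942150.0

Step 1: Records with department = 'finance' have total salary = 101000
Step 2: Apply multiplier: 101000 × 1.15 = 116150.0
Step 3: Other records total: 826000
Step 4: Final sum = 116150.0 + 826000 = 942150.0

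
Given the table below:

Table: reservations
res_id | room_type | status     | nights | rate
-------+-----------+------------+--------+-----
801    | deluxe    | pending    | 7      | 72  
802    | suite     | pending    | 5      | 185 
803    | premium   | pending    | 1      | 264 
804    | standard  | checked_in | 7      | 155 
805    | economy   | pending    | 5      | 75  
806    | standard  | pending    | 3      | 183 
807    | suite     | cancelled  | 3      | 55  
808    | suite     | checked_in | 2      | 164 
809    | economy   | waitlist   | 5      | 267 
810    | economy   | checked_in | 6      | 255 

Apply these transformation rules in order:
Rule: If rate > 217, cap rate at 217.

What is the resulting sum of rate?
1540

Step 1: 3 records have rate > 217
Step 2: These records originally summed to 786
Step 3: After capping: 3 × 217 = 651
Step 4: Unaffected records sum: 889
Step 5: Final sum = 651 + 889 = 1540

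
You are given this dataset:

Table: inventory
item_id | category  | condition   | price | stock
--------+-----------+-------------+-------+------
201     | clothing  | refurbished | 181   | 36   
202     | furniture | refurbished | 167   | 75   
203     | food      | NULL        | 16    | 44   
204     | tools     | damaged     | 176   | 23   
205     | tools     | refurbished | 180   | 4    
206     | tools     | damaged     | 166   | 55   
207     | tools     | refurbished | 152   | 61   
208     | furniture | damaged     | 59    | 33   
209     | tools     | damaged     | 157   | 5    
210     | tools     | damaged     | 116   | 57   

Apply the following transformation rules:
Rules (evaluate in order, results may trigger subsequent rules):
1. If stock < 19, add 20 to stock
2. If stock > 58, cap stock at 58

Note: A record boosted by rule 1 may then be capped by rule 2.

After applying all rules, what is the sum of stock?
413

Step 1: Apply rule 1 to records with stock < 19
  - 2 records get bonus of 20
  - Of these, 0 records then exceed 58 and get capped
Step 2: Apply rule 2 to records with stock > 58
  - 2 records (original) are capped
Step 3: Calculate final sum = 413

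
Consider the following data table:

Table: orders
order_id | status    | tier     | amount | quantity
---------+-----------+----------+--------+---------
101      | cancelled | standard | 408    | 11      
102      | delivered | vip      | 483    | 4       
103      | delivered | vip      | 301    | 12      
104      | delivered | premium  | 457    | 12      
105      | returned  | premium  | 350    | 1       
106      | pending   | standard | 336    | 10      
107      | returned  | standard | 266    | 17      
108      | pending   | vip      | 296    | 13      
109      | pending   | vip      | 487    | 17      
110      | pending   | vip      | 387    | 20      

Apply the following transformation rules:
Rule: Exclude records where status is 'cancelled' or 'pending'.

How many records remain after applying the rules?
5

Step 1: Count records to exclude
  - 1 (cancelled) + 4 (pending) = 5 records
Step 2: Total records: 10
Step 3: Remaining = 10 - 5 = 5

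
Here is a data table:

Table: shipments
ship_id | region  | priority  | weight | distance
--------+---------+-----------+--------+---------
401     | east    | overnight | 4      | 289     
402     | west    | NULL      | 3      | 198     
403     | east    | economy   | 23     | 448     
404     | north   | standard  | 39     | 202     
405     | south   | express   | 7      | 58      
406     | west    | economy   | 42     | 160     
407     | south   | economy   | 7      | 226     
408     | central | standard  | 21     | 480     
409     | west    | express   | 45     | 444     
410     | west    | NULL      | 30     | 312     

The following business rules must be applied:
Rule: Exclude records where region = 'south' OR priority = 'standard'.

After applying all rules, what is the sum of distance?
1851

Step 1: Find records where region = 'south' OR priority = 'standard'
Step 2: 4 records match, summing to 966
Step 3: Original sum: 2817
Step 4: Remaining sum = 2817 - 966 = 1851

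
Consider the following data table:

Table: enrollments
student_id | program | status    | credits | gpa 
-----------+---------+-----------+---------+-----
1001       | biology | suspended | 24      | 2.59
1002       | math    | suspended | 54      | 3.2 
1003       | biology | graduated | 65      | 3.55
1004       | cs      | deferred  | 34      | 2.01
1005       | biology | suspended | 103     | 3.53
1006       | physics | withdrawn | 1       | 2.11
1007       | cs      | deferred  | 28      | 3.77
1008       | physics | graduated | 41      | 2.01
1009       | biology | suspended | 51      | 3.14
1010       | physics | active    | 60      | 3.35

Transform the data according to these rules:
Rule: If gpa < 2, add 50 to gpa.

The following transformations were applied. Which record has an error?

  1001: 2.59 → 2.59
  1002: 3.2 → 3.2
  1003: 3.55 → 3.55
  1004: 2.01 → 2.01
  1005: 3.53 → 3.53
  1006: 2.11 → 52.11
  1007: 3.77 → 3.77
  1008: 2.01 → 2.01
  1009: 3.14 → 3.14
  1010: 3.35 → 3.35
Record 1006 has an error. The correct transformed value should be 2.11, not 52.11.

Step 1: Check each record against the rule
Step 2: Record 1006 has gpa = 2.11
Step 3: Since 2.11 >= 2, the bonus should not have been applied
Step 4: Correct value = 2.11, but claimed value = 52.11
Conclusion: Record 1006 has the error.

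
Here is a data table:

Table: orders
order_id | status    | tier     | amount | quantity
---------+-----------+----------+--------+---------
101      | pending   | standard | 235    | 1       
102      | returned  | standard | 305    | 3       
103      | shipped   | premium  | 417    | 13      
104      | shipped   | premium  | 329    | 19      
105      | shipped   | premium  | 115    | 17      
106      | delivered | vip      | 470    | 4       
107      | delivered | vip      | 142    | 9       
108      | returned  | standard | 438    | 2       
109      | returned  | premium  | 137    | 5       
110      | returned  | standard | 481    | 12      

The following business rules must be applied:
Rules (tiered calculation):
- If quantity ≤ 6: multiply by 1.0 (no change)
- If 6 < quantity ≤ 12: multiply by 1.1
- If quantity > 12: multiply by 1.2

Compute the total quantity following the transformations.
96.9

Step 1: Tier 1 (quantity ≤ 6): 5 records, sum = 15 × 1.0 = 15.0
Step 2: Tier 2 (6 < quantity ≤ 12): 2 records, sum = 21 × 1.1 = 23.1
Step 3: Tier 3 (quantity > 12): 3 records, sum = 49 × 1.2 = 58.8
Step 4: Final sum = 15.0 + 23.1 + 58.8 = 96.9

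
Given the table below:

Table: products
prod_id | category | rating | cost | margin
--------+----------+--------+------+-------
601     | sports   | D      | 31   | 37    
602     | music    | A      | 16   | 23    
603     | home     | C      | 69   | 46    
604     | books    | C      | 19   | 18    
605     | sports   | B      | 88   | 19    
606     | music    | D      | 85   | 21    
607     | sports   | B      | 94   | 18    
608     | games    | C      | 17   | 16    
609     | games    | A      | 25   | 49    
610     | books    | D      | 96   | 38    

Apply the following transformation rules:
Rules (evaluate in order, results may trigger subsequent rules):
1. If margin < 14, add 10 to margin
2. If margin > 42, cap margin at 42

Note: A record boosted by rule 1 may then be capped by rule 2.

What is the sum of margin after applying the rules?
274

Step 1: Apply rule 1 to records with margin < 14
  - 0 records get bonus of 10
  - Of these, 0 records then exceed 42 and get capped
Step 2: Apply rule 2 to records with margin > 42
  - 2 records (original) are capped
Step 3: Calculate final sum = 274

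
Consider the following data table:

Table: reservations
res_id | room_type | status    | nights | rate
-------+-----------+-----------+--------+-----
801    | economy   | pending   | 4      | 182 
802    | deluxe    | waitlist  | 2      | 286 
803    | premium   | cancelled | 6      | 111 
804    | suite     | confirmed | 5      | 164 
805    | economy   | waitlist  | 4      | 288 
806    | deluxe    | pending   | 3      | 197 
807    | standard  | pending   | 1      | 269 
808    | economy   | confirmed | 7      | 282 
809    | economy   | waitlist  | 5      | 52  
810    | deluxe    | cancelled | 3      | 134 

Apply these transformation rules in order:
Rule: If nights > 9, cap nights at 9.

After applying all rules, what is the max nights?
7

Step 1: Original maximum nights = 7
Step 2: Check cap of 9 against maximum
Step 3: No records exceed the cap (max 7 <= cap 9), so no capping applies
Step 4: Maximum after transformation = 7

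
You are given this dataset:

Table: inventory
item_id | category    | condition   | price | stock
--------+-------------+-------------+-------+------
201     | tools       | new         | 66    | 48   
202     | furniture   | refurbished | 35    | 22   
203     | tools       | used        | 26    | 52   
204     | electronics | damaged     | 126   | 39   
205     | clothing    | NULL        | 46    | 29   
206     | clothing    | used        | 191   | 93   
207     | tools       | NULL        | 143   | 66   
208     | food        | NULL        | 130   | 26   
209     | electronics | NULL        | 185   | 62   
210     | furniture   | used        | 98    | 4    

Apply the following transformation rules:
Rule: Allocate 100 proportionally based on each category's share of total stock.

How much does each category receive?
clothing: 27.66, electronics: 22.9, food: 5.9, furniture: 5.9, tools: 37.64

Step 1: Calculate total stock = 441
Step 2: Calculate each category's proportion:
  clothing: 122/441 = 27.66% → 27.66
  electronics: 101/441 = 22.90% → 22.9
  food: 26/441 = 5.90% → 5.9
  furniture: 26/441 = 5.90% → 5.9
  tools: 166/441 = 37.64% → 37.64
Step 3: Verify: sum of allocations ≈ 100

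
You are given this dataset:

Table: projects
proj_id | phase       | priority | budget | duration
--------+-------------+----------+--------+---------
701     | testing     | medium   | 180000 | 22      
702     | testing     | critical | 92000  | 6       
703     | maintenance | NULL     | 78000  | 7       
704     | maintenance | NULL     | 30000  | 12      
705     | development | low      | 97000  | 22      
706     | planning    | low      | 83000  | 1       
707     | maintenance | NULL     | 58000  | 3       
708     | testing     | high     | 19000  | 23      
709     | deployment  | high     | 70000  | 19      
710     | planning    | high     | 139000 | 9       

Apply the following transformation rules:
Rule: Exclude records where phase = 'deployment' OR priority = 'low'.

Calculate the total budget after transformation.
596000

Step 1: Find records where phase = 'deployment' OR priority = 'low'
Step 2: 3 records match, summing to 250000
Step 3: Original sum: 846000
Step 4: Remaining sum = 846000 - 250000 = 596000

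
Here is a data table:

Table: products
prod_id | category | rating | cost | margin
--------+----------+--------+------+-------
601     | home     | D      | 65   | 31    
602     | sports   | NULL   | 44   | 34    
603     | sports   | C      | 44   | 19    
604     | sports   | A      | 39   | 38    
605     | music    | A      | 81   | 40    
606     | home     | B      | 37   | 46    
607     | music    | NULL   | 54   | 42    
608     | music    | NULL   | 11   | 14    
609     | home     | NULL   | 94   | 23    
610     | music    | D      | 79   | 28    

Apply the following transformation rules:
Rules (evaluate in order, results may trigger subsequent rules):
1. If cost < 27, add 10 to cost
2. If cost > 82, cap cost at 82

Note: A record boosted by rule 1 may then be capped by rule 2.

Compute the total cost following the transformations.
546

Step 1: Apply rule 1 to records with cost < 27
  - 1 records get bonus of 10
  - Of these, 0 records then exceed 82 and get capped
Step 2: Apply rule 2 to records with cost > 82
  - 1 records (original) are capped
Step 3: Calculate final sum = 546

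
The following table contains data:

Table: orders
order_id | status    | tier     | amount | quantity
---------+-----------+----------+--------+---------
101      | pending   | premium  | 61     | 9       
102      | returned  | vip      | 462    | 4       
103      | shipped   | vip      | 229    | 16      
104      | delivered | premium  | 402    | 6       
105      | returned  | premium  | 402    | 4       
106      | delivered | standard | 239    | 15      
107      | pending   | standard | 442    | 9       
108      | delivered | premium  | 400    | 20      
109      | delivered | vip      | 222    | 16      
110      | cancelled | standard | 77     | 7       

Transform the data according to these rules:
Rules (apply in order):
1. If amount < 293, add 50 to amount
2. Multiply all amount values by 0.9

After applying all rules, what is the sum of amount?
2867.4

Step 1: Apply Rule 1 - Add 50 to records with amount < 293
  - 5 records affected: 828 + (5 × 50) = 1078
  - Unaffected records: 2108
  - Sum after Rule 1: 3186
Step 2: Apply Rule 2 - Multiply all by 0.9
  - 3186 × 0.9 = 2867.4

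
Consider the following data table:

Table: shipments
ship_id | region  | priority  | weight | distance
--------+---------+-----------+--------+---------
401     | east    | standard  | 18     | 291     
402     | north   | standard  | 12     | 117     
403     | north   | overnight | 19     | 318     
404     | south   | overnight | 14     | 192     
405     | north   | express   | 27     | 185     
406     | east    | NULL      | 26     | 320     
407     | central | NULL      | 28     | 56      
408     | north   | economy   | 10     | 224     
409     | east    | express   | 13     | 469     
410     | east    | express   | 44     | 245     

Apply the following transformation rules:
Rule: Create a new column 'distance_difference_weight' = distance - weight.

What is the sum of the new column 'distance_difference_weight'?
2206

Step 1: For each record, compute distance - weight
Example calculations:
  291 - 18 = 273
  117 - 12 = 105
  318 - 19 = 299
  ...
Step 2: Sum all derived values
Step 3: Total = 2206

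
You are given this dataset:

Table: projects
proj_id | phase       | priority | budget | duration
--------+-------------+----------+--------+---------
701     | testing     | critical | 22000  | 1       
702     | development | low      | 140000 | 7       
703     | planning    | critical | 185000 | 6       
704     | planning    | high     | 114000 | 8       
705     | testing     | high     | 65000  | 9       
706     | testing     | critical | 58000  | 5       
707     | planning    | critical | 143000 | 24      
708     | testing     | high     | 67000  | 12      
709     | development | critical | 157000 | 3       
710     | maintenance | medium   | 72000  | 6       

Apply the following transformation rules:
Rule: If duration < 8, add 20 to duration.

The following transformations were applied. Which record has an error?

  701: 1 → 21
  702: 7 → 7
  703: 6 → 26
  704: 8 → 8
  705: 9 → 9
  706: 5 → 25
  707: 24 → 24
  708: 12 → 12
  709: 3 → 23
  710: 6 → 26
Record 702 has an error. The correct transformed value should be 27, not 7.

Step 1: Check each record against the rule
Step 2: Record 702 has duration = 7
Step 3: Since 7 < 8, the bonus should have been applied
Step 4: Correct value = 27, but claimed value = 7
Conclusion: Record 702 has the error.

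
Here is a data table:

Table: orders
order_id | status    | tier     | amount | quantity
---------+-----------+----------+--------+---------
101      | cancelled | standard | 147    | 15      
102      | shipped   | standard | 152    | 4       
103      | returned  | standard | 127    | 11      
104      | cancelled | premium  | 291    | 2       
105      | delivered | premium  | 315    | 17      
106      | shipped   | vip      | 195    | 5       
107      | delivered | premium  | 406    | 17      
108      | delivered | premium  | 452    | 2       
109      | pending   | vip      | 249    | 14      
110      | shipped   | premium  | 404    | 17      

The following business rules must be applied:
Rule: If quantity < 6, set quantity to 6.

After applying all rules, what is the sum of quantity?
115

Step 1: 4 records have quantity < 6
Step 2: These records originally summed to 13
Step 3: After setting to minimum: 4 × 6 = 24
Step 4: Unaffected records sum: 91
Step 5: Final sum = 24 + 91 = 115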